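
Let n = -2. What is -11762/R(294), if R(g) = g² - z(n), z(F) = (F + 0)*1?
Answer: -5881/43219 ≈ -0.13607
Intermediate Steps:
z(F) = F (z(F) = F*1 = F)
R(g) = 2 + g² (R(g) = g² - 1*(-2) = g² + 2 = 2 + g²)
-11762/R(294) = -11762/(2 + 294²) = -11762/(2 + 86436) = -11762/86438 = -11762*1/86438 = -5881/43219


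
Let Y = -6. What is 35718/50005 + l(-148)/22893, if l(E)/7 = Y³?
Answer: 247361538/381588155 ≈ 0.64824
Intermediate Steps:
l(E) = -1512 (l(E) = 7*(-6)³ = 7*(-216) = -1512)
35718/50005 + l(-148)/22893 = 35718/50005 - 1512/22893 = 35718*(1/50005) - 1512*1/22893 = 35718/50005 - 504/7631 = 247361538/381588155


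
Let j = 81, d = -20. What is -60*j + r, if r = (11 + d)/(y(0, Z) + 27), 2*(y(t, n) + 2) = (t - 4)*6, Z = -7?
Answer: -63189/13 ≈ -4860.7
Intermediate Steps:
y(t, n) = -14 + 3*t (y(t, n) = -2 + ((t - 4)*6)/2 = -2 + ((-4 + t)*6)/2 = -2 + (-24 + 6*t)/2 = -2 + (-12 + 3*t) = -14 + 3*t)
r = -9/13 (r = (11 - 20)/((-14 + 3*0) + 27) = -9/((-14 + 0) + 27) = -9/(-14 + 27) = -9/13 ≈ -0.69231)
-60*j + r = -60*81 - 9/13 = -4860 - 9/13 = -63189/13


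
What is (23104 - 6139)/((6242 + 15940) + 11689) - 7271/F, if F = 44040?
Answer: 500862559/1491678840 ≈ 0.33577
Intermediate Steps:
(23104 - 6139)/((6242 + 15940) + 11689) - 7271/F = (23104 - 6139)/((6242 + 15940) + 11689) - 7271/44040 = 16965/(22182 + 11689) - 7271*1/44040 = 16965/33871 - 7271/44040 = 500862559/1491678840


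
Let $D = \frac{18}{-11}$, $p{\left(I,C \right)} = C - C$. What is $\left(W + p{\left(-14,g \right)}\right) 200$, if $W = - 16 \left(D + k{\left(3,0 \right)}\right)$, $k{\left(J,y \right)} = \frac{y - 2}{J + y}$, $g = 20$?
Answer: $\frac{243200}{33} \approx 7369.7$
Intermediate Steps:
$p{\left(I,C \right)} = 0$
$k{\left(J,y \right)} = \frac{-2 + y}{J + y}$
$D = - \frac{18}{11}$ ($D = 18 \left(- \frac{1}{11}\right) = - \frac{18}{11} \approx -1.6364$)
$W = \frac{1216}{33}$ ($W = - 16 \left(- \frac{18}{11} + \frac{-2 + 0}{3 + 0}\right) = - 16 \left(- \frac{18}{11} + \frac{1}{3} \left(-2\right)\right) = - 16 \left(- \frac{18}{11} - \frac{2}{3}\right) = \left(-16\right) \left(- \frac{76}{33}\right) = \frac{1216}{33} \approx 36.849$)
$\left(W + p{\left(-14,g \right)}\right) 200 = \left(\frac{1216}{33} + 0\right) 200 = \frac{1216}{33} \cdot 200 = \frac{243200}{33}$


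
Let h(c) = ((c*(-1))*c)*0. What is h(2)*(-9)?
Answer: 0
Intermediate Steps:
h(c) = 0 (h(c) = ((-c)*c)*0 = -c²*0 = 0)
h(2)*(-9) = 0*(-9) = 0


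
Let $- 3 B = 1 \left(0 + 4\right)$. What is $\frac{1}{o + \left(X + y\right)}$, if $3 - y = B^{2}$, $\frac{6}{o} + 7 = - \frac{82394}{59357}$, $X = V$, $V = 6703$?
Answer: $\frac{4481037}{30038662556} \approx 0.00014918$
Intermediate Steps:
$X = 6703$
$B = - \frac{4}{3}$ ($B = - \frac{1 \left(0 + 4\right)}{3} = - \frac{1 \cdot 4}{3} = \left(- \frac{1}{3}\right) 4 = - \frac{4}{3} \approx -1.3333$)
$o = - \frac{356142}{497893}$ ($o = \frac{6}{-7 - \frac{82394}{59357}} = \frac{6}{- \frac{497893}{59357}} = 6 \left(- \frac{59357}{497893}\right) = - \frac{356142}{497893} \approx -0.7153$)
$y = \frac{11}{9}$ ($y = 3 - \left(- \frac{4}{3}\right)^{2} = 3 - \frac{16}{9} = \frac{11}{9} \approx 1.2222$)
$\frac{1}{o + \left(X + y\right)} = \frac{1}{- \frac{356142}{497893} + \left(6703 + \frac{11}{9}\right)} = \frac{1}{- \frac{356142}{497893} + \frac{60338}{9}} = \frac{1}{\frac{30038662556}{4481037}} = \frac{4481037}{30038662556}$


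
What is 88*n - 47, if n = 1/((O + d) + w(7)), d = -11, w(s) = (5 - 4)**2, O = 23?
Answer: -523/13 ≈ -40.231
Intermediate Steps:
w(s) = 1 (w(s) = 1**2 = 1)
n = 1/13 (n = 1/((23 - 11) + 1) = 1/(12 + 1) = 1/13 ≈ 0.076923)
88*n - 47 = 88*(1/13) - 47 = 88/13 - 47 = -523/13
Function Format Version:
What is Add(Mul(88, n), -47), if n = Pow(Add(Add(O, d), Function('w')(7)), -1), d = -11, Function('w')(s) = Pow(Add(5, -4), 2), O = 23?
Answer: Rational(-523, 13) ≈ -40.231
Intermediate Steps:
Function('w')(s) = 1 (Function('w')(s) = Pow(1, 2) = 1)
n = Rational(1, 13) (n = Pow(Add(Add(23, -11), 1), -1) = Pow(Add(12, 1), -1) = Pow(13, -1) = Rational(1, 13) ≈ 0.076923)
Add(Mul(88, n), -47) = Add(Mul(88, Rational(1, 13)), -47) = Add(Rational(88, 13), -47) = Rational(-523, 13)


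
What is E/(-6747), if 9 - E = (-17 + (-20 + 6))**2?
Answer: 952/6747 ≈ 0.14110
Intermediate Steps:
E = -952 (E = 9 - (-17 + (-20 + 6))**2 = 9 - (-17 - 14)**2 = 9 - 1*(-31)**2 = 9 - 1*961 = 9 - 961 = -952)
E/(-6747) = -952/(-6747) = -952*(-1/6747) = 952/6747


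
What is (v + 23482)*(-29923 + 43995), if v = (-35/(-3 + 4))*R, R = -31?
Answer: 345706824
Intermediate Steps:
v = 1085 (v = (-35/(-3 + 4))*(-31) = (-35/1)*(-31) = (1*(-35))*(-31) = -35*(-31) = 1085)
(v + 23482)*(-29923 + 43995) = (1085 + 23482)*(-29923 + 43995) = 24567*14072 = 345706824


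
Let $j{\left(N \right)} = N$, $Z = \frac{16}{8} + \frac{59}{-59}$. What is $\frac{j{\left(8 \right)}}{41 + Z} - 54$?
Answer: $- \frac{1130}{21} \approx -53.81$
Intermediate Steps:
$Z = 1$ ($Z = 16 \cdot \frac{1}{8} + 59 \left(- \frac{1}{59}\right) = 2 - 1 = 1$)
$\frac{j{\left(8 \right)}}{41 + Z} - 54 = \frac{8}{41 + 1} - 54 = \frac{8}{42} - 54 = 8 \cdot \frac{1}{42} - 54 = \frac{4}{21} - 54 = - \frac{1130}{21}$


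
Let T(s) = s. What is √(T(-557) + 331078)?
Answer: √330521 ≈ 574.91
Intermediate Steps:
√(T(-557) + 331078) = √(-557 + 331078) = √330521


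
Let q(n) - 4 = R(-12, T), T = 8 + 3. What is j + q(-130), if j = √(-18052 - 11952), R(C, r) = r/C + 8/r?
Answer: 503/132 + 2*I*√7501 ≈ 3.8106 + 173.22*I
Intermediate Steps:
T = 11
R(C, r) = 8/r + r/C
q(n) = 503/132 (q(n) = 4 + (8/11 + 11/(-12)) = 4 + (8*(1/11) + 11*(-1/12)) = 4 + (8/11 - 11/12) = 4 - 25/132 = 503/132)
j = 2*I*√7501 (j = √(-30004) = 2*I*√7501 ≈ 173.22*I)
j + q(-130) = 2*I*√7501 + 503/132 = 503/132 + 2*I*√7501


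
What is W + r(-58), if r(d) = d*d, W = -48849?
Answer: -45485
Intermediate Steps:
r(d) = d²
W + r(-58) = -48849 + (-58)² = -48849 + 3364 = -45485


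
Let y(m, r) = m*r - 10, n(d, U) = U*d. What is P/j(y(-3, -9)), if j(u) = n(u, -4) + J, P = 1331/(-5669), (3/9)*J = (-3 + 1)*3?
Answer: 1331/487534 ≈ 0.0027301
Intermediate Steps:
J = -18 (J = 3*((-3 + 1)*3) = 3*(-2*3) = 3*(-6) = -18)
y(m, r) = -10 + m*r
P = -1331/5669 (P = 1331*(-1/5669) = -1331/5669 ≈ -0.23479)
j(u) = -18 - 4*u (j(u) = -4*u - 18 = -18 - 4*u)
P/j(y(-3, -9)) = -1331/(5669*(-18 - 4*(-10 - 3*(-9)))) = -1331/(5669*(-18 - 4*(-10 + 27))) = -1331/(5669*(-18 - 4*17)) = -1331/(5669*(-18 - 68)) = -1331/5669/(-86) = -1331/5669*(-1/86) = 1331/487534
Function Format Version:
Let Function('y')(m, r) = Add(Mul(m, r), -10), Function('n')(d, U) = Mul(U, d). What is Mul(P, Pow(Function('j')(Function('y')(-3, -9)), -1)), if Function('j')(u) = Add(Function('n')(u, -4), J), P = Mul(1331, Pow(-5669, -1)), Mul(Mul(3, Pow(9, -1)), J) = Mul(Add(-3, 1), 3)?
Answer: Rational(1331, 487534) ≈ 0.0027301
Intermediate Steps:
J = -18 (J = Mul(3, Mul(Add(-3, 1), 3)) = Mul(3, Mul(-2, 3)) = Mul(3, -6) = -18)
Function('y')(m, r) = Add(-10, Mul(m, r))
P = Rational(-1331, 5669) (P = Mul(1331, Rational(-1, 5669)) = Rational(-1331, 5669) ≈ -0.23479)
Function('j')(u) = Add(-18, Mul(-4, u)) (Function('j')(u) = Add(Mul(-4, u), -18) = Add(-18, Mul(-4, u)))
Mul(P, Pow(Function('j')(Function('y')(-3, -9)), -1)) = Mul(Rational(-1331, 5669), Pow(Add(-18, Mul(-4, Add(-10, Mul(-3, -9)))), -1)) = Mul(Rational(-1331, 5669), Pow(Add(-18, Mul(-4, Add(-10, 27))), -1)) = Mul(Rational(-1331, 5669), Pow(Add(-18, Mul(-4, 17)), -1)) = Mul(Rational(-1331, 5669), Pow(Add(-18, -68), -1)) = Mul(Rational(-1331, 5669), Pow(-86, -1)) = Mul(Rational(-1331, 5669), Rational(-1, 86)) = Rational(1331, 487534)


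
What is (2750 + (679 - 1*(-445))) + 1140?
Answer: 5014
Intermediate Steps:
(2750 + (679 - 1*(-445))) + 1140 = (2750 + (679 + 445)) + 1140 = (2750 + 1124) + 1140 = 3874 + 1140 = 5014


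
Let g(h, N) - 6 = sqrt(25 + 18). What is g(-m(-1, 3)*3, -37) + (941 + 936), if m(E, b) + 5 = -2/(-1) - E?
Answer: 1883 + sqrt(43) ≈ 1889.6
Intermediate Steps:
m(E, b) = -3 - E (m(E, b) = -5 + (-2/(-1) - E) = -5 + (-2*(-1) - E) = -5 + (2 - E) = -3 - E)
g(h, N) = 6 + sqrt(43) (g(h, N) = 6 + sqrt(25 + 18) = 6 + sqrt(43))
g(-m(-1, 3)*3, -37) + (941 + 936) = (6 + sqrt(43)) + (941 + 936) = (6 + sqrt(43)) + 1877 = 1883 + sqrt(43)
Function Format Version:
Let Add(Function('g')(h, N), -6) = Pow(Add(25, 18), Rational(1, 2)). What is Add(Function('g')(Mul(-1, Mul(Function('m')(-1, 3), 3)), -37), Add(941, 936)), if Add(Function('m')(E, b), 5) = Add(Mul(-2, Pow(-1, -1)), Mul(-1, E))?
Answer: Add(1883, Pow(43, Rational(1, 2))) ≈ 1889.6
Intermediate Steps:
Function('m')(E, b) = Add(-3, Mul(-1, E)) (Function('m')(E, b) = Add(-5, Add(Mul(-2, Pow(-1, -1)), Mul(-1, E))) = Add(-5, Add(Mul(-2, -1), Mul(-1, E))) = Add(-5, Add(2, Mul(-1, E))) = Add(-3, Mul(-1, E)))
Function('g')(h, N) = Add(6, Pow(43, Rational(1, 2))) (Function('g')(h, N) = Add(6, Pow(Add(25, 18), Rational(1, 2))) = Add(6, Pow(43, Rational(1, 2))))
Add(Function('g')(Mul(-1, Mul(Function('m')(-1, 3), 3)), -37), Add(941, 936)) = Add(Add(6, Pow(43, Rational(1, 2))), Add(941, 936)) = Add(Add(6, Pow(43, Rational(1, 2))), 1877) = Add(1883, Pow(43, Rational(1, 2)))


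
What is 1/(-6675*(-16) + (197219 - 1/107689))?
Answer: 107689/32739502090 ≈ 3.2893e-6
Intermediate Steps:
1/(-6675*(-16) + (197219 - 1/107689)) = 1/(106800 + (197219 - 1*1/107689)) = 1/(106800 + (197219 - 1/107689)) = 1/(106800 + 21238316890/107689) = 1/(32739502090/107689) = 107689/32739502090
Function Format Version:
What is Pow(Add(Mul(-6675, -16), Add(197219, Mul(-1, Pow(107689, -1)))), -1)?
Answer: Rational(107689, 32739502090) ≈ 3.2893e-6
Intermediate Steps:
Pow(Add(Mul(-6675, -16), Add(197219, Mul(-1, Pow(107689, -1)))), -1) = Pow(Add(106800, Add(197219, Mul(-1, Rational(1, 107689)))), -1) = Pow(Add(106800, Add(197219, Rational(-1, 107689))), -1) = Pow(Add(106800, Rational(21238316890, 107689)), -1) = Pow(Rational(32739502090, 107689), -1) = Rational(107689, 32739502090)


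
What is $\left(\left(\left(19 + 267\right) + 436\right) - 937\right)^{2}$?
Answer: $46225$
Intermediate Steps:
$\left(\left(\left(19 + 267\right) + 436\right) - 937\right)^{2} = \left(\left(286 + 436\right) - 937\right)^{2} = \left(722 - 937\right)^{2} = \left(-215\right)^{2} = 46225$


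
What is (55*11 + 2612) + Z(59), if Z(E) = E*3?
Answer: 3394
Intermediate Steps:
Z(E) = 3*E
(55*11 + 2612) + Z(59) = (55*11 + 2612) + 3*59 = (605 + 2612) + 177 = 3217 + 177 = 3394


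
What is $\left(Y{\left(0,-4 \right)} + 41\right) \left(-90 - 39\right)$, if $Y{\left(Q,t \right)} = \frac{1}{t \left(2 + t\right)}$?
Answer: $- \frac{42441}{8} \approx -5305.1$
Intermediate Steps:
$Y{\left(Q,t \right)} = \frac{1}{t \left(2 + t\right)}$
$\left(Y{\left(0,-4 \right)} + 41\right) \left(-90 - 39\right) = \left(\frac{1}{\left(-4\right) \left(2 - 4\right)} + 41\right) \left(-90 - 39\right) = \left(- \frac{1}{4 \left(-2\right)} + 41\right) \left(-129\right) = \left(\left(- \frac{1}{4}\right) \left(- \frac{1}{2}\right) + 41\right) \left(-129\right) = \left(\frac{1}{8} + 41\right) \left(-129\right) = \frac{329}{8} \left(-129\right) = - \frac{42441}{8}$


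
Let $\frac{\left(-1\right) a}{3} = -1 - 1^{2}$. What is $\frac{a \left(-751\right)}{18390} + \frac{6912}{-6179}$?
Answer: $- \frac{25825709}{18938635} \approx -1.3637$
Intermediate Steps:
$a = 6$ ($a = - 3 \left(-1 - 1^{2}\right) = - 3 \left(-1 - 1\right) = \left(-3\right) \left(-2\right) = 6$)
$\frac{a \left(-751\right)}{18390} + \frac{6912}{-6179} = \frac{6 \left(-751\right)}{18390} + \frac{6912}{-6179} = \left(-4506\right) \frac{1}{18390} + 6912 \left(- \frac{1}{6179}\right) = - \frac{751}{3065} - \frac{6912}{6179} = - \frac{25825709}{18938635}$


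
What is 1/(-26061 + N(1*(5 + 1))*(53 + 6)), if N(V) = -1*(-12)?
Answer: -1/25353 ≈ -3.9443e-5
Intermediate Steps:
N(V) = 12
1/(-26061 + N(1*(5 + 1))*(53 + 6)) = 1/(-26061 + 12*(53 + 6)) = 1/(-26061 + 12*59) = 1/(-26061 + 708) = 1/(-25353) = -1/25353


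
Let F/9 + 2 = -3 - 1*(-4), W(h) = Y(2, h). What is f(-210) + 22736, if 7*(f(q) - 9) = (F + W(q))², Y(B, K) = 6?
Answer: 159224/7 ≈ 22746.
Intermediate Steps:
W(h) = 6
F = -9 (F = -18 + 9*(-3 - 1*(-4)) = -18 + 9*(-3 + 4) = -18 + 9*1 = -18 + 9 = -9)
f(q) = 72/7 (f(q) = 9 + (-9 + 6)²/7 = 9 + (⅐)*(-3)² = 9 + (⅐)*9 = 9 + 9/7 = 72/7)
f(-210) + 22736 = 72/7 + 22736 = 159224/7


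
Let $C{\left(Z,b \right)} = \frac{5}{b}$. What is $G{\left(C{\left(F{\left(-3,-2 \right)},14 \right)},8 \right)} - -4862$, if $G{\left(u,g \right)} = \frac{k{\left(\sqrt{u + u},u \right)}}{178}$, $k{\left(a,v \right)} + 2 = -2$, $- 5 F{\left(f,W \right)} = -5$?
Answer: $\frac{432716}{89} \approx 4862.0$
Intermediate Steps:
$F{\left(f,W \right)} = 1$ ($F{\left(f,W \right)} = \left(- \frac{1}{5}\right) \left(-5\right) = 1$)
$k{\left(a,v \right)} = -4$ ($k{\left(a,v \right)} = -2 - 2 = -4$)
$G{\left(u,g \right)} = - \frac{2}{89}$ ($G{\left(u,g \right)} = - \frac{4}{178} = \left(-4\right) \frac{1}{178} = - \frac{2}{89}$)
$G{\left(C{\left(F{\left(-3,-2 \right)},14 \right)},8 \right)} - -4862 = - \frac{2}{89} - -4862 = - \frac{2}{89} + 4862 = \frac{432716}{89}$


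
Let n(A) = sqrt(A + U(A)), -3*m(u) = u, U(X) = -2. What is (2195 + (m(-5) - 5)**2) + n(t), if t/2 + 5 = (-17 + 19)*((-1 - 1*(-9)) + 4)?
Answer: 19909/9 ≈ 2212.1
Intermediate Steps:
m(u) = -u/3
t = 38 (t = -10 + 2*((-17 + 19)*((-1 - 1*(-9)) + 4)) = -10 + 2*(2*((-1 + 9) + 4)) = -10 + 2*(2*(8 + 4)) = -10 + 2*(2*12) = -10 + 2*24 = -10 + 48 = 38)
n(A) = sqrt(-2 + A) (n(A) = sqrt(A - 2) = sqrt(-2 + A))
(2195 + (m(-5) - 5)**2) + n(t) = (2195 + (-1/3*(-5) - 5)**2) + sqrt(-2 + 38) = (2195 + (5/3 - 5)**2) + sqrt(36) = (2195 + (-10/3)**2) + 6 = (2195 + 100/9) + 6 = 19855/9 + 6 = 19909/9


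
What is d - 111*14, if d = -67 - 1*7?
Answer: -1628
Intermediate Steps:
d = -74 (d = -67 - 7 = -74)
d - 111*14 = -74 - 111*14 = -74 - 1554 = -1628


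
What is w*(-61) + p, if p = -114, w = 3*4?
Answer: -846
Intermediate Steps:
w = 12
w*(-61) + p = 12*(-61) - 114 = -732 - 114 = -846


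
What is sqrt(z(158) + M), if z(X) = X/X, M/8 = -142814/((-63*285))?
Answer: sqrt(47247585)/855 ≈ 8.0394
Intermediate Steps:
M = 163216/2565 (M = 8*(-142814/((-63*285))) = 8*(-142814/(-17955)) = 8*(-142814*(-1/17955)) = 8*(20402/2565) = 163216/2565 ≈ 63.632)
z(X) = 1
sqrt(z(158) + M) = sqrt(1 + 163216/2565) = sqrt(165781/2565) = sqrt(47247585)/855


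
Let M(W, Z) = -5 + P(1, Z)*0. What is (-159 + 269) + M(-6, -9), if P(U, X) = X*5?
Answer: 105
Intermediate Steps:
P(U, X) = 5*X
M(W, Z) = -5 (M(W, Z) = -5 + (5*Z)*0 = -5 + 0 = -5)
(-159 + 269) + M(-6, -9) = (-159 + 269) - 5 = 110 - 5 = 105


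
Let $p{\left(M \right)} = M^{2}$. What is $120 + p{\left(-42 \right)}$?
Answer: $1884$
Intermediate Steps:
$120 + p{\left(-42 \right)} = 120 + \left(-42\right)^{2} = 120 + 1764 = 1884$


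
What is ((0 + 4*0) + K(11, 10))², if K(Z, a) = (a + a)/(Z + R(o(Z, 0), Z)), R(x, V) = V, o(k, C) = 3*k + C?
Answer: 100/121 ≈ 0.82645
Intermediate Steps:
o(k, C) = C + 3*k
K(Z, a) = a/Z (K(Z, a) = (a + a)/(Z + Z) = (2*a)/((2*Z)) = (2*a)*(1/(2*Z)) = a/Z)
((0 + 4*0) + K(11, 10))² = ((0 + 4*0) + 10/11)² = ((0 + 0) + 10*(1/11))² = (0 + 10/11)² = (10/11)² = 100/121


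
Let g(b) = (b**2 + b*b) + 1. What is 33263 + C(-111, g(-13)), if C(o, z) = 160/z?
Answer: 11276317/339 ≈ 33264.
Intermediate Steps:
g(b) = 1 + 2*b**2 (g(b) = (b**2 + b**2) + 1 = 2*b**2 + 1 = 1 + 2*b**2)
33263 + C(-111, g(-13)) = 33263 + 160/(1 + 2*(-13)**2) = 33263 + 160/(1 + 2*169) = 33263 + 160/(1 + 338) = 33263 + 160/339 = 11276317/339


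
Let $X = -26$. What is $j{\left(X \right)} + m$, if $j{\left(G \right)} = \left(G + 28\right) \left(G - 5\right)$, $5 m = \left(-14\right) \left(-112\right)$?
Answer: $\frac{1258}{5} \approx 251.6$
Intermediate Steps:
$m = \frac{1568}{5}$ ($m = \frac{\left(-14\right) \left(-112\right)}{5} = \frac{1}{5} \cdot 1568 = \frac{1568}{5} \approx 313.6$)
$j{\left(G \right)} = \left(-5 + G\right) \left(28 + G\right)$ ($j{\left(G \right)} = \left(28 + G\right) \left(-5 + G\right) = \left(-5 + G\right) \left(28 + G\right)$)
$j{\left(X \right)} + m = \left(-140 + \left(-26\right)^{2} + 23 \left(-26\right)\right) + \frac{1568}{5} = \left(-140 + 676 - 598\right) + \frac{1568}{5} = -62 + \frac{1568}{5} = \frac{1258}{5}$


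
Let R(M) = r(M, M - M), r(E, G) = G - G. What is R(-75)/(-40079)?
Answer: 0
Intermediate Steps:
r(E, G) = 0
R(M) = 0
R(-75)/(-40079) = 0/(-40079) = 0*(-1/40079) = 0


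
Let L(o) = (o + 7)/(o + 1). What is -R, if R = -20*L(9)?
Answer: 32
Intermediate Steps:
L(o) = (7 + o)/(1 + o)
R = -32 (R = -20*(7 + 9)/(1 + 9) = -20*16/10 = -2*16 = -20*8/5 = -32)
-R = -1*(-32) = 32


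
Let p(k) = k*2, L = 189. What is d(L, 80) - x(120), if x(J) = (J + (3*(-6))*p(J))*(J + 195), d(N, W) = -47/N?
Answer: 250046953/189 ≈ 1.3230e+6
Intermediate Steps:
p(k) = 2*k
x(J) = -35*J*(195 + J) (x(J) = (J + (3*(-6))*(2*J))*(J + 195) = (J - 36*J)*(195 + J) = (-35*J)*(195 + J) = -35*J*(195 + J))
d(L, 80) - x(120) = -47/189 - 35*120*(-195 - 1*120) = -47*1/189 - 35*120*(-195 - 120) = -47/189 - 35*120*(-315) = -47/189 - 1*(-1323000) = -47/189 + 1323000 = 250046953/189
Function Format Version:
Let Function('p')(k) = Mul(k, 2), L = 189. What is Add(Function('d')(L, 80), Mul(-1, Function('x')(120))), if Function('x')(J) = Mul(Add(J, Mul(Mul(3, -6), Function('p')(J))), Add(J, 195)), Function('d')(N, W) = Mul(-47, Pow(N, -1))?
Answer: Rational(250046953, 189) ≈ 1.3230e+6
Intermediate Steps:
Function('p')(k) = Mul(2, k)
Function('x')(J) = Mul(-35, J, Add(195, J)) (Function('x')(J) = Mul(Add(J, Mul(Mul(3, -6), Mul(2, J))), Add(J, 195)) = Mul(Add(J, Mul(-18, Mul(2, J))), Add(195, J)) = Mul(Add(J, Mul(-36, J)), Add(195, J)) = Mul(Mul(-35, J), Add(195, J)) = Mul(-35, J, Add(195, J)))
Add(Function('d')(L, 80), Mul(-1, Function('x')(120))) = Add(Mul(-47, Pow(189, -1)), Mul(-1, Mul(35, 120, Add(-195, Mul(-1, 120))))) = Add(Mul(-47, Rational(1, 189)), Mul(-1, Mul(35, 120, Add(-195, -120)))) = Add(Rational(-47, 189), Mul(-1, Mul(35, 120, -315))) = Add(Rational(-47, 189), Mul(-1, -1323000)) = Add(Rational(-47, 189), 1323000) = Rational(250046953, 189)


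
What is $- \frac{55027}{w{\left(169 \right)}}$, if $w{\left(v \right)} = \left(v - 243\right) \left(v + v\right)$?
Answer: $\frac{55027}{25012} \approx 2.2$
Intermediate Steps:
$w{\left(v \right)} = 2 v \left(-243 + v\right)$ ($w{\left(v \right)} = \left(-243 + v\right) 2 v = 2 v \left(-243 + v\right)$)
$- \frac{55027}{w{\left(169 \right)}} = - \frac{55027}{2 \cdot 169 \left(-243 + 169\right)} = - \frac{55027}{2 \cdot 169 \left(-74\right)} = - \frac{55027}{-25012} = \left(-55027\right) \left(- \frac{1}{25012}\right) = \frac{55027}{25012}$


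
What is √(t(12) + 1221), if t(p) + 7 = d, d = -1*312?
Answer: √902 ≈ 30.033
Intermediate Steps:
d = -312
t(p) = -319 (t(p) = -7 - 312 = -319)
√(t(12) + 1221) = √(-319 + 1221) = √902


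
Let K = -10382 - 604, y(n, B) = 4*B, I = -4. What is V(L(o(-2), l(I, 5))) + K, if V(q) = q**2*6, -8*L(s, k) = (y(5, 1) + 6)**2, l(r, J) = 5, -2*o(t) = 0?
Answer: -20097/2 ≈ -10049.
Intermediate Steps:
o(t) = 0 (o(t) = -1/2*0 = 0)
L(s, k) = -25/2 (L(s, k) = -(4*1 + 6)**2/8 = -(4 + 6)**2/8 = -1/8*10**2 = -1/8*100 = -25/2)
K = -10986
V(q) = 6*q**2
V(L(o(-2), l(I, 5))) + K = 6*(-25/2)**2 - 10986 = 6*(625/4) - 10986 = 1875/2 - 10986 = -20097/2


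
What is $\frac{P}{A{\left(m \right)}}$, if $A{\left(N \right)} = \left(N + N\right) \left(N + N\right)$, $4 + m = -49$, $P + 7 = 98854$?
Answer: $\frac{98847}{11236} \approx 8.7973$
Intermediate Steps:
$P = 98847$ ($P = -7 + 98854 = 98847$)
$m = -53$ ($m = -4 - 49 = -53$)
$A{\left(N \right)} = 4 N^{2}$ ($A{\left(N \right)} = 2 N 2 N = 4 N^{2}$)
$\frac{P}{A{\left(m \right)}} = \frac{98847}{4 \left(-53\right)^{2}} = \frac{98847}{4 \cdot 2809} = \frac{98847}{11236}$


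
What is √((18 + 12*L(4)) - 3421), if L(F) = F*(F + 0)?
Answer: 13*I*√19 ≈ 56.666*I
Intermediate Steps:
L(F) = F² (L(F) = F*F = F²)
√((18 + 12*L(4)) - 3421) = √((18 + 12*4²) - 3421) = √((18 + 12*16) - 3421) = √((18 + 192) - 3421) = √(210 - 3421) = √(-3211) = 13*I*√19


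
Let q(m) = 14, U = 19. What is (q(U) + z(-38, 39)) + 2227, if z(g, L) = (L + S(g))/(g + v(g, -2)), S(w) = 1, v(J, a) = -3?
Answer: 91841/41 ≈ 2240.0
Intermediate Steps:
z(g, L) = (1 + L)/(-3 + g) (z(g, L) = (L + 1)/(g - 3) = (1 + L)/(-3 + g))
(q(U) + z(-38, 39)) + 2227 = (14 + (1 + 39)/(-3 - 38)) + 2227 = (14 + 40/(-41)) + 2227 = (14 - 1/41*40) + 2227 = (14 - 40/41) + 2227 = 534/41 + 2227 = 91841/41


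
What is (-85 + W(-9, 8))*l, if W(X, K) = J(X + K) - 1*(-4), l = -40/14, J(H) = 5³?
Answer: -880/7 ≈ -125.71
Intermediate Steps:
J(H) = 125
l = -20/7 (l = -40*1/14 = -20/7 ≈ -2.8571)
W(X, K) = 129 (W(X, K) = 125 - 1*(-4) = 125 + 4 = 129)
(-85 + W(-9, 8))*l = (-85 + 129)*(-20/7) = 44*(-20/7) = -880/7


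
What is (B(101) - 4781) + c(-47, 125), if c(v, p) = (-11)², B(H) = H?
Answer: -4559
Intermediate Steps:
c(v, p) = 121
(B(101) - 4781) + c(-47, 125) = (101 - 4781) + 121 = -4680 + 121 = -4559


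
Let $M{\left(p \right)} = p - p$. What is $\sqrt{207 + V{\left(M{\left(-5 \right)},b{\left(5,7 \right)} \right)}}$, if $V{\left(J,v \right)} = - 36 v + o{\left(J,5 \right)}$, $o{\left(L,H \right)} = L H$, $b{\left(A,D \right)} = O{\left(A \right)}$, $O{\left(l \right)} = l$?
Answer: $3 \sqrt{3} \approx 5.1962$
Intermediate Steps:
$b{\left(A,D \right)} = A$
$o{\left(L,H \right)} = H L$
$M{\left(p \right)} = 0$
$V{\left(J,v \right)} = - 36 v + 5 J$
$\sqrt{207 + V{\left(M{\left(-5 \right)},b{\left(5,7 \right)} \right)}} = \sqrt{207 + \left(\left(-36\right) 5 + 5 \cdot 0\right)} = \sqrt{207 + \left(-180 + 0\right)} = \sqrt{207 - 180} = \sqrt{27} = 3 \sqrt{3}$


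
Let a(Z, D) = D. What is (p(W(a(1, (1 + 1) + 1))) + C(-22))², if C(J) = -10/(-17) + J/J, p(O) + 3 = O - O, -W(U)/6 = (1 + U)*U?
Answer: 576/289 ≈ 1.9931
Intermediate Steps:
W(U) = -6*U*(1 + U) (W(U) = -6*(1 + U)*U = -6*U*(1 + U))
p(O) = -3 (p(O) = -3 + (O - O) = -3 + 0 = -3)
C(J) = 27/17 (C(J) = -10*(-1/17) + 1 = 10/17 + 1 = 27/17)
(p(W(a(1, (1 + 1) + 1))) + C(-22))² = (-3 + 27/17)² = (-24/17)² = 576/289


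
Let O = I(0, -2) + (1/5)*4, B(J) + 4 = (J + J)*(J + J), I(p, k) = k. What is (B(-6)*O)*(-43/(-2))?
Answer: -3612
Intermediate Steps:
B(J) = -4 + 4*J² (B(J) = -4 + (J + J)*(J + J) = -4 + (2*J)*(2*J) = -4 + 4*J²)
O = -6/5 (O = -2 + (1/5)*4 = -2 + (1*(⅕))*4 = -2 + (⅕)*4 = -2 + ⅘ = -6/5 ≈ -1.2000)
(B(-6)*O)*(-43/(-2)) = ((-4 + 4*(-6)²)*(-6/5))*(-43/(-2)) = ((-4 + 4*36)*(-6/5))*(-43*(-½)) = ((-4 + 144)*(-6/5))*(43/2) = (140*(-6/5))*(43/2) = -168*43/2 = -3612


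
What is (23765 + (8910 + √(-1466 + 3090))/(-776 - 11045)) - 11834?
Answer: 141027441/11821 - 2*√406/11821 ≈ 11930.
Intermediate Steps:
(23765 + (8910 + √(-1466 + 3090))/(-776 - 11045)) - 11834 = (23765 + (8910 + √1624)/(-11821)) - 11834 = (23765 + (8910 + 2*√406)*(-1/11821)) - 11834 = (23765 + (-8910/11821 - 2*√406/11821)) - 11834 = (280917155/11821 - 2*√406/11821) - 11834 = 141027441/11821 - 2*√406/11821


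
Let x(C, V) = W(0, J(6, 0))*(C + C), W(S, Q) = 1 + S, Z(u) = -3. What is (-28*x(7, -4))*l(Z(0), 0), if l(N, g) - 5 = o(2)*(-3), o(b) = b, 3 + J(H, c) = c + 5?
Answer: 392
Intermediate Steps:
J(H, c) = 2 + c (J(H, c) = -3 + (c + 5) = -3 + (5 + c) = 2 + c)
x(C, V) = 2*C (x(C, V) = (1 + 0)*(C + C) = 1*(2*C) = 2*C)
l(N, g) = -1 (l(N, g) = 5 + 2*(-3) = 5 - 6 = -1)
(-28*x(7, -4))*l(Z(0), 0) = -56*7*(-1) = -28*14*(-1) = -392*(-1) = 392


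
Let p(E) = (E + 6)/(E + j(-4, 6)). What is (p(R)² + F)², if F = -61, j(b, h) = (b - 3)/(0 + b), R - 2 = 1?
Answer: 429525625/130321 ≈ 3295.9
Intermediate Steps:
R = 3 (R = 2 + 1 = 3)
j(b, h) = (-3 + b)/b
p(E) = (6 + E)/(7/4 + E) (p(E) = (E + 6)/(E + (-3 - 4)/(-4)) = (6 + E)/(E - ¼*(-7)) = (6 + E)/(E + 7/4) = (6 + E)/(7/4 + E))
(p(R)² + F)² = ((4*(6 + 3)/(7 + 4*3))² - 61)² = ((4*9/(7 + 12))² - 61)² = ((4*9/19)² - 61)² = ((4*(1/19)*9)² - 61)² = ((36/19)² - 61)² = (1296/361 - 61)² = (-20725/361)² = 429525625/130321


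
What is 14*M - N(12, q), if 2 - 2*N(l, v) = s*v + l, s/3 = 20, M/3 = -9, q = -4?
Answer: -493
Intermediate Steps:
M = -27 (M = 3*(-9) = -27)
s = 60 (s = 3*20 = 60)
N(l, v) = 1 - 30*v - l/2 (N(l, v) = 1 - (60*v + l)/2 = 1 - (l + 60*v)/2 = 1 + (-30*v - l/2) = 1 - 30*v - l/2)
14*M - N(12, q) = 14*(-27) - (1 - 30*(-4) - ½*12) = -378 - (1 + 120 - 6) = -378 - 1*115 = -378 - 115 = -493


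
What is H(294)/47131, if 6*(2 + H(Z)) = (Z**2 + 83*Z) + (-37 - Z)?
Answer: 15785/40398 ≈ 0.39074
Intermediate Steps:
H(Z) = -49/6 + Z**2/6 + 41*Z/3 (H(Z) = -2 + ((Z**2 + 83*Z) + (-37 - Z))/6 = -2 + (-37 + Z**2 + 82*Z)/6 = -2 + (-37/6 + Z**2/6 + 41*Z/3) = -49/6 + Z**2/6 + 41*Z/3)
H(294)/47131 = (-49/6 + (1/6)*294**2 + (41/3)*294)/47131 = (-49/6 + (1/6)*86436 + 4018)*(1/47131) = (-49/6 + 14406 + 4018)*(1/47131) = (110495/6)*(1/47131) = 15785/40398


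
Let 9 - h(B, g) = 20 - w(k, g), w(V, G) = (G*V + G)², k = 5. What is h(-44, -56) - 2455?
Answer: 110430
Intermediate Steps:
w(V, G) = (G + G*V)²
h(B, g) = -11 + 36*g² (h(B, g) = 9 - (20 - g²*(1 + 5)²) = 9 - (20 - g²*6²) = 9 - (20 - g²*36) = 9 - (20 - 36*g²) = 9 + (-20 + 36*g²) = -11 + 36*g²)
h(-44, -56) - 2455 = (-11 + 36*(-56)²) - 2455 = (-11 + 36*3136) - 2455 = (-11 + 112896) - 2455 = 112885 - 2455 = 110430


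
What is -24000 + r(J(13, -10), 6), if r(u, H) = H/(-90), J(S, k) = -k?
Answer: -360001/15 ≈ -24000.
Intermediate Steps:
r(u, H) = -H/90 (r(u, H) = H*(-1/90) = -H/90)
-24000 + r(J(13, -10), 6) = -24000 - 1/90*6 = -24000 - 1/15 = -360001/15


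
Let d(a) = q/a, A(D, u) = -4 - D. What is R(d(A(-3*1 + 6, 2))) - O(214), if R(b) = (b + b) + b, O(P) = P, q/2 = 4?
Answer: -1522/7 ≈ -217.43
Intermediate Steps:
q = 8 (q = 2*4 = 8)
d(a) = 8/a
R(b) = 3*b (R(b) = 2*b + b = 3*b)
R(d(A(-3*1 + 6, 2))) - O(214) = 3*(8/(-4 - (-3*1 + 6))) - 1*214 = 3*(8/(-4 - (-3 + 6))) - 214 = 3*(8/(-4 - 1*3)) - 214 = 3*(8/(-4 - 3)) - 214 = 3*(8/(-7)) - 214 = 3*(8*(-1/7)) - 214 = 3*(-8/7) - 214 = -24/7 - 214 = -1522/7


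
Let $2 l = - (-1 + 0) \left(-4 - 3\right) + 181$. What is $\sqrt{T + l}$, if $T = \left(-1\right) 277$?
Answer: $i \sqrt{190} \approx 13.784 i$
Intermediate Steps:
$l = 87$ ($l = \frac{- (-1 + 0) \left(-4 - 3\right) + 181}{2} = \frac{\left(-1\right) \left(-1\right) \left(-7\right) + 181}{2} = \frac{1 \left(-7\right) + 181}{2} = \frac{-7 + 181}{2} = \frac{1}{2} \cdot 174 = 87$)
$T = -277$
$\sqrt{T + l} = \sqrt{-277 + 87} = \sqrt{-190} = i \sqrt{190}$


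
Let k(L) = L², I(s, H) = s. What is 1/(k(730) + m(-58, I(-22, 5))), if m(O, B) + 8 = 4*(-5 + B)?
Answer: 1/532784 ≈ 1.8769e-6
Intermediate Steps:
m(O, B) = -28 + 4*B (m(O, B) = -8 + 4*(-5 + B) = -8 + (-20 + 4*B) = -28 + 4*B)
1/(k(730) + m(-58, I(-22, 5))) = 1/(730² + (-28 + 4*(-22))) = 1/(532900 + (-28 - 88)) = 1/(532900 - 116) = 1/532784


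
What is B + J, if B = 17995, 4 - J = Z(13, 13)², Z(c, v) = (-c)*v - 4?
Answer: -11930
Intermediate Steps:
Z(c, v) = -4 - c*v (Z(c, v) = -c*v - 4 = -4 - c*v)
J = -29925 (J = 4 - (-4 - 1*13*13)² = 4 - (-4 - 169)² = 4 - 1*(-173)² = 4 - 1*29929 = 4 - 29929 = -29925)
B + J = 17995 - 29925 = -11930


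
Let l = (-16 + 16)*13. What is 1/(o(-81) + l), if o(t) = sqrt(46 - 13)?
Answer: sqrt(33)/33 ≈ 0.17408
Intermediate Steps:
o(t) = sqrt(33)
l = 0 (l = 0*13 = 0)
1/(o(-81) + l) = 1/(sqrt(33) + 0) = 1/(sqrt(33)) = sqrt(33)/33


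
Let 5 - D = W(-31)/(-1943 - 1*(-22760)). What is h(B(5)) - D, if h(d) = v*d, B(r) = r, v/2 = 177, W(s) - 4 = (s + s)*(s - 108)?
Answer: 4083403/2313 ≈ 1765.4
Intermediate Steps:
W(s) = 4 + 2*s*(-108 + s) (W(s) = 4 + (s + s)*(s - 108) = 4 + (2*s)*(-108 + s) = 4 + 2*s*(-108 + s))
v = 354 (v = 2*177 = 354)
h(d) = 354*d
D = 10607/2313 (D = 5 - (4 - 216*(-31) + 2*(-31)²)/(-1943 - 1*(-22760)) = 5 - (4 + 6696 + 2*961)/(-1943 + 22760) = 5 - (4 + 6696 + 1922)/20817 = 5 - 8622/20817 = 5 - 1*958/2313 = 5 - 958/2313 = 10607/2313 ≈ 4.5858)
h(B(5)) - D = 354*5 - 1*10607/2313 = 1770 - 10607/2313 = 4083403/2313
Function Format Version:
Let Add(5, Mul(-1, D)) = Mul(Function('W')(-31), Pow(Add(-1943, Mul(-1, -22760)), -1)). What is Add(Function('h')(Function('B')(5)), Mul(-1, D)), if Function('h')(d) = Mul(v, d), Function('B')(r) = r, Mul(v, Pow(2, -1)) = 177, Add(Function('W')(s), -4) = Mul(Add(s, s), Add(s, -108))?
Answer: Rational(4083403, 2313) ≈ 1765.4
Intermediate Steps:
Function('W')(s) = Add(4, Mul(2, s, Add(-108, s))) (Function('W')(s) = Add(4, Mul(Add(s, s), Add(s, -108))) = Add(4, Mul(Mul(2, s), Add(-108, s))) = Add(4, Mul(2, s, Add(-108, s))))
v = 354 (v = Mul(2, 177) = 354)
Function('h')(d) = Mul(354, d)
D = Rational(10607, 2313) (D = Add(5, Mul(-1, Mul(Add(4, Mul(-216, -31), Mul(2, Pow(-31, 2))), Pow(Add(-1943, Mul(-1, -22760)), -1)))) = Add(5, Mul(-1, Mul(Add(4, 6696, Mul(2, 961)), Pow(Add(-1943, 22760), -1)))) = Add(5, Mul(-1, Mul(Add(4, 6696, 1922), Pow(20817, -1)))) = Add(5, Mul(-1, Mul(8622, Rational(1, 20817)))) = Add(5, Mul(-1, Rational(958, 2313))) = Add(5, Rational(-958, 2313)) = Rational(10607, 2313) ≈ 4.5858)
Add(Function('h')(Function('B')(5)), Mul(-1, D)) = Add(Mul(354, 5), Mul(-1, Rational(10607, 2313))) = Add(1770, Rational(-10607, 2313)) = Rational(4083403, 2313)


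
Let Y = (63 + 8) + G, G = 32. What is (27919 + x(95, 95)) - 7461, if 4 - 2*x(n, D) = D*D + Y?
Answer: 15896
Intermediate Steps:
Y = 103 (Y = (63 + 8) + 32 = 71 + 32 = 103)
x(n, D) = -99/2 - D²/2 (x(n, D) = 2 - (D*D + 103)/2 = 2 - (D² + 103)/2 = 2 - (103 + D²)/2 = 2 + (-103/2 - D²/2) = -99/2 - D²/2)
(27919 + x(95, 95)) - 7461 = (27919 + (-99/2 - ½*95²)) - 7461 = (27919 + (-99/2 - ½*9025)) - 7461 = (27919 + (-99/2 - 9025/2)) - 7461 = (27919 - 4562) - 7461 = 23357 - 7461 = 15896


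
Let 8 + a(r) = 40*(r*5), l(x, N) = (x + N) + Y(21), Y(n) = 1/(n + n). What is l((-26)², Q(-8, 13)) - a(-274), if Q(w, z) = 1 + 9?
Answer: 2330749/42 ≈ 55494.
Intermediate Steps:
Q(w, z) = 10
Y(n) = 1/(2*n)
l(x, N) = 1/42 + N + x (l(x, N) = (x + N) + (½)/21 = (N + x) + (½)*(1/21) = (N + x) + 1/42 = 1/42 + N + x)
a(r) = -8 + 200*r (a(r) = -8 + 40*(r*5) = -8 + 40*(5*r) = -8 + 200*r)
l((-26)², Q(-8, 13)) - a(-274) = (1/42 + 10 + (-26)²) - (-8 + 200*(-274)) = (1/42 + 10 + 676) - (-8 - 54800) = 28813/42 - 1*(-54808) = 28813/42 + 54808 = 2330749/42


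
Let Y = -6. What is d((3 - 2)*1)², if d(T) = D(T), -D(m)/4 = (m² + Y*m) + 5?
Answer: 0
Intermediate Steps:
D(m) = -20 - 4*m² + 24*m (D(m) = -4*((m² - 6*m) + 5) = -4*(5 + m² - 6*m) = -20 - 4*m² + 24*m)
d(T) = -20 - 4*T² + 24*T
d((3 - 2)*1)² = (-20 - 4*(3 - 2)² + 24*((3 - 2)*1))² = (-20 - 4*1² + 24*(1*1))² = (-20 - 4*1² + 24*1)² = (-20 - 4*1 + 24)² = (-20 - 4 + 24)² = 0² = 0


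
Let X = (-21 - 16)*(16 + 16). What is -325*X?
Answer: 384800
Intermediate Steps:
X = -1184 (X = -37*32 = -1184)
-325*X = -325*(-1184) = 384800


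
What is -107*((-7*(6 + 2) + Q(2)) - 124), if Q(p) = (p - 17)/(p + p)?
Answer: 78645/4 ≈ 19661.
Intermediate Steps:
Q(p) = (-17 + p)/(2*p) (Q(p) = (-17 + p)/((2*p)) = (-17 + p)*(1/(2*p)) = (-17 + p)/(2*p))
-107*((-7*(6 + 2) + Q(2)) - 124) = -107*((-7*(6 + 2) + (½)*(-17 + 2)/2) - 124) = -107*((-7*8 + (½)*(½)*(-15)) - 124) = -107*((-56 - 15/4) - 124) = -107*(-239/4 - 124) = -107*(-735/4) = 78645/4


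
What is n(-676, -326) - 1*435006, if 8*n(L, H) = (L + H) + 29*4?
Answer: -1740467/4 ≈ -4.3512e+5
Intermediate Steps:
n(L, H) = 29/2 + H/8 + L/8 (n(L, H) = ((L + H) + 29*4)/8 = ((H + L) + 116)/8 = (116 + H + L)/8 = 29/2 + H/8 + L/8)
n(-676, -326) - 1*435006 = (29/2 + (⅛)*(-326) + (⅛)*(-676)) - 1*435006 = (29/2 - 163/4 - 169/2) - 435006 = -443/4 - 435006 = -1740467/4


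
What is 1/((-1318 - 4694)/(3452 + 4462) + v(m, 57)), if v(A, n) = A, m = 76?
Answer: 1319/99242 ≈ 0.013291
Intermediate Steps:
1/((-1318 - 4694)/(3452 + 4462) + v(m, 57)) = 1/((-1318 - 4694)/(3452 + 4462) + 76) = 1/(-6012/7914 + 76) = 1/(-6012*1/7914 + 76) = 1/(-1002/1319 + 76) = 1/(99242/1319) = 1319/99242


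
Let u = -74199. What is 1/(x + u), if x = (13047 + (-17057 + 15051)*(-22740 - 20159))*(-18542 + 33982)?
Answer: 1/1328896654841 ≈ 7.5250e-13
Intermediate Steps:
x = 1328896729040 (x = (13047 - 2006*(-42899))*15440 = (13047 + 86055394)*15440 = 86068441*15440 = 1328896729040)
1/(x + u) = 1/(1328896729040 - 74199) = 1/1328896654841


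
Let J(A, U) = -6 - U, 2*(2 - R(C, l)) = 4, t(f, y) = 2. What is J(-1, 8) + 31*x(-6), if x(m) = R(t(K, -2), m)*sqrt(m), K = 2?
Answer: -14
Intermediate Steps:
R(C, l) = 0 (R(C, l) = 2 - 1/2*4 = 2 - 2 = 0)
x(m) = 0 (x(m) = 0*sqrt(m) = 0)
J(-1, 8) + 31*x(-6) = (-6 - 1*8) + 31*0 = (-6 - 8) + 0 = -14 + 0 = -14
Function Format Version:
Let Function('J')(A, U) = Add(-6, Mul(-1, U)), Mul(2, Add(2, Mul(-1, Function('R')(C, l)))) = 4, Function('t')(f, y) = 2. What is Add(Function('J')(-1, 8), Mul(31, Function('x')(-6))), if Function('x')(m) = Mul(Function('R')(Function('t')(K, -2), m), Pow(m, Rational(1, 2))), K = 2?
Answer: -14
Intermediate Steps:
Function('R')(C, l) = 0 (Function('R')(C, l) = Add(2, Mul(Rational(-1, 2), 4)) = Add(2, -2) = 0)
Function('x')(m) = 0 (Function('x')(m) = Mul(0, Pow(m, Rational(1, 2))) = 0)
Add(Function('J')(-1, 8), Mul(31, Function('x')(-6))) = Add(Add(-6, Mul(-1, 8)), Mul(31, 0)) = Add(Add(-6, -8), 0) = Add(-14, 0) = -14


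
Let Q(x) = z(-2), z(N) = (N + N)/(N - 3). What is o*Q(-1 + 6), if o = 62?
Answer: 248/5 ≈ 49.600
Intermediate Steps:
z(N) = 2*N/(-3 + N) (z(N) = (2*N)/(-3 + N) = 2*N/(-3 + N))
Q(x) = ⅘ (Q(x) = 2*(-2)/(-3 - 2) = 2*(-2)/(-5) = 2*(-2)*(-⅕) = ⅘)
o*Q(-1 + 6) = 62*(⅘) = 248/5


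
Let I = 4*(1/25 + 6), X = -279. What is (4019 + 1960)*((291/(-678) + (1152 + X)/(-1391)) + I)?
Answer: 1085615633781/7859150 ≈ 1.3813e+5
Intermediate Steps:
I = 604/25 (I = 4*(1/25 + 6) = 4*(151/25) = 604/25 ≈ 24.160)
(4019 + 1960)*((291/(-678) + (1152 + X)/(-1391)) + I) = (4019 + 1960)*((291/(-678) + (1152 - 279)/(-1391)) + 604/25) = 5979*((291*(-1/678) + 873*(-1/1391)) + 604/25) = 5979*((-97/226 - 873/1391) + 604/25) = 5979*(-332225/314366 + 604/25) = 5979*(181571439/7859150) = 1085615633781/7859150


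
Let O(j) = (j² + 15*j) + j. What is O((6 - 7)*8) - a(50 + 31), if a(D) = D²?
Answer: -6625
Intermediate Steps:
O(j) = j² + 16*j
O((6 - 7)*8) - a(50 + 31) = ((6 - 7)*8)*(16 + (6 - 7)*8) - (50 + 31)² = (-1*8)*(16 - 1*8) - 1*81² = -8*(16 - 8) - 1*6561 = -8*8 - 6561 = -64 - 6561 = -6625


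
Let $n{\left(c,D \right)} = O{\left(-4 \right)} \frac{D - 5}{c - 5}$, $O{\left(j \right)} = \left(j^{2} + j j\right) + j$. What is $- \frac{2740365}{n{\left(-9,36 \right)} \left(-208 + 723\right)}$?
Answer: $\frac{548073}{6386} \approx 85.824$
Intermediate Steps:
$O{\left(j \right)} = j + 2 j^{2}$ ($O{\left(j \right)} = \left(j^{2} + j^{2}\right) + j = 2 j^{2} + j = j + 2 j^{2}$)
$n{\left(c,D \right)} = \frac{28 \left(-5 + D\right)}{-5 + c}$ ($n{\left(c,D \right)} = - 4 \left(1 + 2 \left(-4\right)\right) \frac{D - 5}{c - 5} = - 4 \left(1 - 8\right) \frac{-5 + D}{-5 + c} = \left(-4\right) \left(-7\right) \frac{-5 + D}{-5 + c} = 28 \frac{-5 + D}{-5 + c} = \frac{28 \left(-5 + D\right)}{-5 + c}$)
$- \frac{2740365}{n{\left(-9,36 \right)} \left(-208 + 723\right)} = - \frac{2740365}{\frac{28 \left(-5 + 36\right)}{-5 - 9} \left(-208 + 723\right)} = - \frac{2740365}{28 \frac{1}{-14} \cdot 31 \cdot 515} = - \frac{2740365}{28 \left(- \frac{1}{14}\right) 31 \cdot 515} = - \frac{2740365}{\left(-62\right) 515} = - \frac{2740365}{-31930} = \left(-2740365\right) \left(- \frac{1}{31930}\right) = \frac{548073}{6386}$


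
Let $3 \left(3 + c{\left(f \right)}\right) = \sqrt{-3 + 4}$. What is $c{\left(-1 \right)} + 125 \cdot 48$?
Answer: $\frac{17992}{3} \approx 5997.3$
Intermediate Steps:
$c{\left(f \right)} = - \frac{8}{3}$ ($c{\left(f \right)} = -3 + \frac{\sqrt{-3 + 4}}{3} = -3 + \frac{\sqrt{1}}{3} = -3 + \frac{1}{3} \cdot 1 = -3 + \frac{1}{3} = - \frac{8}{3}$)
$c{\left(-1 \right)} + 125 \cdot 48 = - \frac{8}{3} + 125 \cdot 48 = - \frac{8}{3} + 6000 = \frac{17992}{3}$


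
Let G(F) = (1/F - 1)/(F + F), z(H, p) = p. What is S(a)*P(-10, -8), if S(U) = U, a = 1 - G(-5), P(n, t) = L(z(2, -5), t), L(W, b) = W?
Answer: -22/5 ≈ -4.4000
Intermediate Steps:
P(n, t) = -5
G(F) = (-1 + 1/F)/(2*F) (G(F) = (-1 + 1/F)/((2*F)) = (-1 + 1/F)*(1/(2*F)) = (-1 + 1/F)/(2*F))
a = 22/25 (a = 1 - (1 - 1*(-5))/(2*(-5)²) = 1 - (1 + 5)/(2*25) = 1 - 6/(2*25) = 1 - 1*3/25 = 1 - 3/25 = 22/25 ≈ 0.88000)
S(a)*P(-10, -8) = (22/25)*(-5) = -22/5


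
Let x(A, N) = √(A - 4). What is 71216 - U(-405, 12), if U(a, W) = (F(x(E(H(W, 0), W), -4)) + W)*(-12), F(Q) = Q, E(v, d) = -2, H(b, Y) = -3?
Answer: 71360 + 12*I*√6 ≈ 71360.0 + 29.394*I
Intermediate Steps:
x(A, N) = √(-4 + A)
U(a, W) = -12*W - 12*I*√6 (U(a, W) = (√(-4 - 2) + W)*(-12) = (√(-6) + W)*(-12) = (I*√6 + W)*(-12) = (W + I*√6)*(-12) = -12*W - 12*I*√6)
71216 - U(-405, 12) = 71216 - (-12*12 - 12*I*√6) = 71216 - (-144 - 12*I*√6) = 71216 + (144 + 12*I*√6) = 71360 + 12*I*√6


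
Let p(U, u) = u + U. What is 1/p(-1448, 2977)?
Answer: 1/1529 ≈ 0.00065402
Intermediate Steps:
p(U, u) = U + u
1/p(-1448, 2977) = 1/(-1448 + 2977) = 1/1529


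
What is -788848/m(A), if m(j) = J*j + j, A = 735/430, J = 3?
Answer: -16960232/147 ≈ -1.1538e+5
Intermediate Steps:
A = 147/86 (A = 735*(1/430) = 147/86 ≈ 1.7093)
m(j) = 4*j (m(j) = 3*j + j = 4*j)
-788848/m(A) = -788848/(4*(147/86)) = -788848/294/43 = -788848*43/294 = -16960232/147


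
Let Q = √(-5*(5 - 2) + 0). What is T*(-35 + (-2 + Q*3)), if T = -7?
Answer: 259 - 21*I*√15 ≈ 259.0 - 81.333*I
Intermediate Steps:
Q = I*√15 (Q = √(-5*3 + 0) = √(-15 + 0) = √(-15) = I*√15 ≈ 3.873*I)
T*(-35 + (-2 + Q*3)) = -7*(-35 + (-2 + (I*√15)*3)) = -7*(-35 + (-2 + 3*I*√15)) = -7*(-37 + 3*I*√15) = 259 - 21*I*√15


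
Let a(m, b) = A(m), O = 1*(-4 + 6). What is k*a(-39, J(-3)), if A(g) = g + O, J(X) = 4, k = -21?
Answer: 777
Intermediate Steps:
O = 2 (O = 1*2 = 2)
A(g) = 2 + g (A(g) = g + 2 = 2 + g)
a(m, b) = 2 + m
k*a(-39, J(-3)) = -21*(2 - 39) = -21*(-37) = 777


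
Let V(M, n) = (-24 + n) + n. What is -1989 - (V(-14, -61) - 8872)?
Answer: 7029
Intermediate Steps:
V(M, n) = -24 + 2*n
-1989 - (V(-14, -61) - 8872) = -1989 - ((-24 + 2*(-61)) - 8872) = -1989 - ((-24 - 122) - 8872) = -1989 - (-146 - 8872) = -1989 - 1*(-9018) = -1989 + 9018 = 7029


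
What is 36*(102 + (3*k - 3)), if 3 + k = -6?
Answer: 2592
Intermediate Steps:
k = -9 (k = -3 - 6 = -9)
36*(102 + (3*k - 3)) = 36*(102 + (3*(-9) - 3)) = 36*(102 + (-27 - 3)) = 36*(102 - 30) = 36*72 = 2592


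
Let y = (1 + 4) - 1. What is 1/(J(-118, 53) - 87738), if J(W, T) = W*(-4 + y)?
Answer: -1/87738 ≈ -1.1398e-5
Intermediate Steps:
y = 4 (y = 5 - 1 = 4)
J(W, T) = 0 (J(W, T) = W*(-4 + 4) = W*0 = 0)
1/(J(-118, 53) - 87738) = 1/(0 - 87738) = 1/(-87738) = -1/87738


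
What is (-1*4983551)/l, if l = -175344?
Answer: 4983551/175344 ≈ 28.422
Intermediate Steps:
(-1*4983551)/l = -1*4983551/(-175344) = -4983551*(-1/175344) = 4983551/175344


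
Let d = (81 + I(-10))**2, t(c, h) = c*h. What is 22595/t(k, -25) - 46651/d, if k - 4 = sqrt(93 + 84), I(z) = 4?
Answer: 18609009/1163225 - 4519*sqrt(177)/805 ≈ -58.687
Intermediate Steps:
k = 4 + sqrt(177) (k = 4 + sqrt(93 + 84) = 4 + sqrt(177) ≈ 17.304)
d = 7225 (d = (81 + 4)**2 = 85**2 = 7225)
22595/t(k, -25) - 46651/d = 22595/(((4 + sqrt(177))*(-25))) - 46651/7225 = 22595/(-100 - 25*sqrt(177)) - 46651*1/7225 = 22595/(-100 - 25*sqrt(177)) - 46651/7225 = -46651/7225 + 22595/(-100 - 25*sqrt(177))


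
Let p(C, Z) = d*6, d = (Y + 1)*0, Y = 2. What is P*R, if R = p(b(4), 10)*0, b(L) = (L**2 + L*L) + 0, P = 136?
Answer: 0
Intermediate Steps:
d = 0 (d = (2 + 1)*0 = 3*0 = 0)
b(L) = 2*L**2 (b(L) = (L**2 + L**2) + 0 = 2*L**2 + 0 = 2*L**2)
p(C, Z) = 0 (p(C, Z) = 0*6 = 0)
R = 0 (R = 0*0 = 0)
P*R = 136*0 = 0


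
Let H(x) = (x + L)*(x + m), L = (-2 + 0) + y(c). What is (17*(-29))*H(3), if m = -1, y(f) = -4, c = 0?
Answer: 2958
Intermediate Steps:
L = -6 (L = (-2 + 0) - 4 = -2 - 4 = -6)
H(x) = (-1 + x)*(-6 + x) (H(x) = (x - 6)*(x - 1) = (-6 + x)*(-1 + x) = (-1 + x)*(-6 + x))
(17*(-29))*H(3) = (17*(-29))*(6 + 3² - 7*3) = -493*(6 + 9 - 21) = -493*(-6) = 2958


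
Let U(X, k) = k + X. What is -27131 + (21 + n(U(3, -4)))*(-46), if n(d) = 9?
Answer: -28511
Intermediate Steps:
U(X, k) = X + k
-27131 + (21 + n(U(3, -4)))*(-46) = -27131 + (21 + 9)*(-46) = -27131 + 30*(-46) = -27131 - 1380 = -28511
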